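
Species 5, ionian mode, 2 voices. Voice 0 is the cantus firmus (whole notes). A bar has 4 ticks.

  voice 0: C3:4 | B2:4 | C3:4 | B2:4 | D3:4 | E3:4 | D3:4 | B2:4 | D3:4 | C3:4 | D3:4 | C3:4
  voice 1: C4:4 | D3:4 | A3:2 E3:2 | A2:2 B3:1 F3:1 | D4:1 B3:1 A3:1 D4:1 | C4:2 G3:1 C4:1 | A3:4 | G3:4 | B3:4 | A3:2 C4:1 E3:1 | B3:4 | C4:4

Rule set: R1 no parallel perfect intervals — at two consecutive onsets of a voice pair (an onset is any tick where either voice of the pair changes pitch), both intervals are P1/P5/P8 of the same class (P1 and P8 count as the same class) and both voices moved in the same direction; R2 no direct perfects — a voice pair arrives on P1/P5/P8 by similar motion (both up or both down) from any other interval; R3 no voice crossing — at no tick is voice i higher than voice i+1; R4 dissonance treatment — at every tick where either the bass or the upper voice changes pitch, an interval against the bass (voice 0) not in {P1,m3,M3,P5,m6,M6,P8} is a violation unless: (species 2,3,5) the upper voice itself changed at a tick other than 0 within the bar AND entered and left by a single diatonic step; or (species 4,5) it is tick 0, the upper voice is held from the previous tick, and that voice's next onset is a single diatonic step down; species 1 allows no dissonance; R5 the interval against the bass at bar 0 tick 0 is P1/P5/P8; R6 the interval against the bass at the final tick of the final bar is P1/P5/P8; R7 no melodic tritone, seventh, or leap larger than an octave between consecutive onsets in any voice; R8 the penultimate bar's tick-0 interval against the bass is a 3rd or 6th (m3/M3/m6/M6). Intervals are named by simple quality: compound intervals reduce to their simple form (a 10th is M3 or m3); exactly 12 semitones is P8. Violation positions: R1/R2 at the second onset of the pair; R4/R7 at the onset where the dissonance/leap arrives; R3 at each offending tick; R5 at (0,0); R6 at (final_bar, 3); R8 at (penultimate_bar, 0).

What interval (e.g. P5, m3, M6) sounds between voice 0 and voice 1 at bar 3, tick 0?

voice 0=B2 voice 1=A2 -> M2

M2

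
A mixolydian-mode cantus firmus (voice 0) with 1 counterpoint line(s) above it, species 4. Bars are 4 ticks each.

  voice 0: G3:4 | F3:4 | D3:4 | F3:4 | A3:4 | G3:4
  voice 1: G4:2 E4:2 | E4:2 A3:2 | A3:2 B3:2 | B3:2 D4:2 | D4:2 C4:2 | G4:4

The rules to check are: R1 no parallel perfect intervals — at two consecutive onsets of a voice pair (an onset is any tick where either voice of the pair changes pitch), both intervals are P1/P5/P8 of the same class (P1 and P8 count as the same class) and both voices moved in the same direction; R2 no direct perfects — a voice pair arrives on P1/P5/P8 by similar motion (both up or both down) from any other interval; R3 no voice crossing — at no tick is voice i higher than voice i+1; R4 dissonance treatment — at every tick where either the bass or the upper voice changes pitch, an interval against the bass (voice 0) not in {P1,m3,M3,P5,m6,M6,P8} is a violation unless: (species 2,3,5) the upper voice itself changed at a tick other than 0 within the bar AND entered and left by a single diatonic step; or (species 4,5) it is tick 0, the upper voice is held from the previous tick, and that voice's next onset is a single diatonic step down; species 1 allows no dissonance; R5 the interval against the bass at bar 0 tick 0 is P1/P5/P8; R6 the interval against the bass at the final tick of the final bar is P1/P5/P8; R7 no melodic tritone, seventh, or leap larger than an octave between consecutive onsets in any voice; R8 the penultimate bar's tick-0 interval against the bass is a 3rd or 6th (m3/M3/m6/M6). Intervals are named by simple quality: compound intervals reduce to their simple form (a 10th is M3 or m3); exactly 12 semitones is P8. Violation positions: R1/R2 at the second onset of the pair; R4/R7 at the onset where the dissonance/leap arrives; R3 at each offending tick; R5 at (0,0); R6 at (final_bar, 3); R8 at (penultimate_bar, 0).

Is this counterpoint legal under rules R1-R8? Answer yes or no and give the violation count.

bar 0: v0=G3 v1=G4 (P8)
bar 1: v0=F3 v1=E4 (M7)
bar 2: v0=D3 v1=A3 (P5)
bar 3: v0=F3 v1=B3 (TT)
bar 4: v0=A3 v1=D4 (P4)
bar 5: v0=G3 v1=G4 (P8)
  R4 @ bar1.0: F3/E4 M7 untreated
  R4 @ bar3.0: F3/B3 TT untreated
  R8 @ bar4.0: penult P4 not 3rd/6th

No (3 violations)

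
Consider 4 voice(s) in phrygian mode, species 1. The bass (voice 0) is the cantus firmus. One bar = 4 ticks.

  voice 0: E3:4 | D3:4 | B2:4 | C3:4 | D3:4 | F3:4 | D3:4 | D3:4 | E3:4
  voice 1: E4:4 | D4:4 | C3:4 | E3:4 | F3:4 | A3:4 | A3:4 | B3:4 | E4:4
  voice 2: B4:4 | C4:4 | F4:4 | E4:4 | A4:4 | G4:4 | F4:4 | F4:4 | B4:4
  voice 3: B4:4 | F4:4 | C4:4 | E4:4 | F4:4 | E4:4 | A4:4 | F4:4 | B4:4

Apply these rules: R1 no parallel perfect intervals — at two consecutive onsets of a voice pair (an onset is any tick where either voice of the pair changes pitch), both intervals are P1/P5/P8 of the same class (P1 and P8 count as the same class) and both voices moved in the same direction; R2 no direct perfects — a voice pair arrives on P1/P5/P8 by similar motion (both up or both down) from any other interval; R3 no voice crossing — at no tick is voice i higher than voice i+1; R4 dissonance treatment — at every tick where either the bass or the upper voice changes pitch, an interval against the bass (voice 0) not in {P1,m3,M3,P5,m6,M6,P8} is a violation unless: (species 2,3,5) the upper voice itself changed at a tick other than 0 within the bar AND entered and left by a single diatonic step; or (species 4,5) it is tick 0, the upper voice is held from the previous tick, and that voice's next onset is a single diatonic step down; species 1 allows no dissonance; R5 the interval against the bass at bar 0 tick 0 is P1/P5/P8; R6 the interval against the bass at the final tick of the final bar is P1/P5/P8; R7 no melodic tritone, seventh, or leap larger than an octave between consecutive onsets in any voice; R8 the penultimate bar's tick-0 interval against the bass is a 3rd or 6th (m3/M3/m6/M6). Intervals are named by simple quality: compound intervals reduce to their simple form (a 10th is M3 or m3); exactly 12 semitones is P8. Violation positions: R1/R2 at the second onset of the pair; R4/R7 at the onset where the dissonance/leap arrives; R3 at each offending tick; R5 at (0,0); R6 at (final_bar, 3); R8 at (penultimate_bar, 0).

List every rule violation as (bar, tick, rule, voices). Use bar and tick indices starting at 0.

(1, 0, R1, (0, 1))
(1, 0, R3, (1, 2))
(1, 0, R4, (0, 2))
(1, 0, R7, (2,))
(1, 0, R7, (3,))
(1, 1, R3, (1, 2))
(1, 2, R3, (1, 2))
(1, 3, R3, (1, 2))
(2, 0, R2, (1, 3))
(2, 0, R3, (2, 3))
(2, 0, R4, (0, 1))
(2, 0, R4, (0, 2))
(2, 0, R4, (0, 3))
(2, 0, R7, (1,))
(2, 1, R3, (2, 3))
(2, 2, R3, (2, 3))
(2, 3, R3, (2, 3))
(3, 0, R1, (1, 3))
(4, 0, R1, (1, 3))
(4, 0, R2, (0, 2))
(4, 0, R3, (2, 3))
(4, 1, R3, (2, 3))
(4, 2, R3, (2, 3))
(4, 3, R3, (2, 3))
(5, 0, R3, (2, 3))
(5, 0, R4, (0, 2))
(5, 0, R4, (0, 3))
(5, 1, R3, (2, 3))
(5, 2, R3, (2, 3))
(5, 3, R3, (2, 3))
(8, 0, R1, (2, 3))
(8, 0, R2, (0, 1))
(8, 0, R2, (0, 2))
(8, 0, R2, (0, 3))
(8, 0, R2, (1, 2))
(8, 0, R2, (1, 3))
(8, 0, R7, (2,))
(8, 0, R7, (3,))

bar 0: v0=E3 v1=E4 v2=B4 v3=B4 downbeat P5
bar 1: v0=D3 v1=D4 v2=C4 v3=F4 downbeat m3
bar 2: v0=B2 v1=C3 v2=F4 v3=C4 downbeat m2
bar 3: v0=C3 v1=E3 v2=E4 v3=E4 downbeat M3
bar 4: v0=D3 v1=F3 v2=A4 v3=F4 downbeat m3
bar 5: v0=F3 v1=A3 v2=G4 v3=E4 downbeat M7
bar 6: v0=D3 v1=A3 v2=F4 v3=A4 downbeat P5
bar 7: v0=D3 v1=B3 v2=F4 v3=F4 downbeat m3
bar 8: v0=E3 v1=E4 v2=B4 v3=B4 downbeat P5
  -> R1 @ bar 1 tick 0 v(0, 1): E3/E4 P8 -> D3/D4 P8 similar
  -> R3 @ bar 1 tick 0 v(1, 2): D4 above C4
  -> R4 @ bar 1 tick 0 v(0, 2): D3/C4 m7 untreated
  -> R7 @ bar 1 tick 0 v(2,): B4->C4 leap 11st
  -> R7 @ bar 1 tick 0 v(3,): B4->F4 leap 6st
  -> R3 @ bar 1 tick 1 v(1, 2): D4 above C4
  -> R3 @ bar 1 tick 2 v(1, 2): D4 above C4
  -> R3 @ bar 1 tick 3 v(1, 2): D4 above C4
  -> R2 @ bar 2 tick 0 v(1, 3): D4/F4 m3 -> C3/C4 P8 similar
  -> R3 @ bar 2 tick 0 v(2, 3): F4 above C4
  -> R4 @ bar 2 tick 0 v(0, 1): B2/C3 m2 untreated
  -> R4 @ bar 2 tick 0 v(0, 2): B2/F4 TT untreated
  -> R4 @ bar 2 tick 0 v(0, 3): B2/C4 m2 untreated
  -> R7 @ bar 2 tick 0 v(1,): D4->C3 leap 14st
  -> R3 @ bar 2 tick 1 v(2, 3): F4 above C4
  -> R3 @ bar 2 tick 2 v(2, 3): F4 above C4
  -> R3 @ bar 2 tick 3 v(2, 3): F4 above C4
  -> R1 @ bar 3 tick 0 v(1, 3): C3/C4 P8 -> E3/E4 P8 similar
  -> R1 @ bar 4 tick 0 v(1, 3): E3/E4 P8 -> F3/F4 P8 similar
  -> R2 @ bar 4 tick 0 v(0, 2): C3/E4 M3 -> D3/A4 P5 similar
  -> R3 @ bar 4 tick 0 v(2, 3): A4 above F4
  -> R3 @ bar 4 tick 1 v(2, 3): A4 above F4
  -> R3 @ bar 4 tick 2 v(2, 3): A4 above F4
  -> R3 @ bar 4 tick 3 v(2, 3): A4 above F4
  -> R3 @ bar 5 tick 0 v(2, 3): G4 above E4
  -> R4 @ bar 5 tick 0 v(0, 2): F3/G4 M2 untreated
  -> R4 @ bar 5 tick 0 v(0, 3): F3/E4 M7 untreated
  -> R3 @ bar 5 tick 1 v(2, 3): G4 above E4
  -> R3 @ bar 5 tick 2 v(2, 3): G4 above E4
  -> R3 @ bar 5 tick 3 v(2, 3): G4 above E4
  -> R1 @ bar 8 tick 0 v(2, 3): F4/F4 P1 -> B4/B4 P1 similar
  -> R2 @ bar 8 tick 0 v(0, 1): D3/B3 M6 -> E3/E4 P8 similar
  -> R2 @ bar 8 tick 0 v(0, 2): D3/F4 m3 -> E3/B4 P5 similar
  -> R2 @ bar 8 tick 0 v(0, 3): D3/F4 m3 -> E3/B4 P5 similar
  -> R2 @ bar 8 tick 0 v(1, 2): B3/F4 TT -> E4/B4 P5 similar
  -> R2 @ bar 8 tick 0 v(1, 3): B3/F4 TT -> E4/B4 P5 similar
  -> R7 @ bar 8 tick 0 v(2,): F4->B4 leap 6st
  -> R7 @ bar 8 tick 0 v(3,): F4->B4 leap 6st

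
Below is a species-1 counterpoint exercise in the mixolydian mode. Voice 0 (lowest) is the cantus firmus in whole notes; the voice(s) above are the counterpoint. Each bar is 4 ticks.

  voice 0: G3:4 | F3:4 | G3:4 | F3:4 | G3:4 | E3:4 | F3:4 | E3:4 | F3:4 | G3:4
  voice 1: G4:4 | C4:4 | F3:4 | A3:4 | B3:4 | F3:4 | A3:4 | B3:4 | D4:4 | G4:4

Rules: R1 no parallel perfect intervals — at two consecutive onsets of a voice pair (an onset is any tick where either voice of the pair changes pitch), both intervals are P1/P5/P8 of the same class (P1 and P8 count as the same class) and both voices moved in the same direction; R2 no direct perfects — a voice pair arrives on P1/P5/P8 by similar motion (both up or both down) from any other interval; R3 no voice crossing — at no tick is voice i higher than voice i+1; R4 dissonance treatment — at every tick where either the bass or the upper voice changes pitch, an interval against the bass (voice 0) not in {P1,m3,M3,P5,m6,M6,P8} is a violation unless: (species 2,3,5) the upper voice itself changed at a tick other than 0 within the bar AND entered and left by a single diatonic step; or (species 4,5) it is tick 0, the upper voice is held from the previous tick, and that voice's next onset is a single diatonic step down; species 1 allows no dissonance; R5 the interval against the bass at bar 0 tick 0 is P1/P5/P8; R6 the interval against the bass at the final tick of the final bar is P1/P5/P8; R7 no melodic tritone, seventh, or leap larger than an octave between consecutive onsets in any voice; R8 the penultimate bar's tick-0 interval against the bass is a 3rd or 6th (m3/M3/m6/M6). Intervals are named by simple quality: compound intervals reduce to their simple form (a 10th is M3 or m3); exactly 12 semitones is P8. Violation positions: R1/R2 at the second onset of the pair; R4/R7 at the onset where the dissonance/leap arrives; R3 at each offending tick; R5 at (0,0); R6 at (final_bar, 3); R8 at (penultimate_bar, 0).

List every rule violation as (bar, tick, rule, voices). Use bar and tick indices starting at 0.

(1, 0, R2, (0, 1))
(2, 0, R3, (0, 1))
(2, 0, R4, (0, 1))
(2, 1, R3, (0, 1))
(2, 2, R3, (0, 1))
(2, 3, R3, (0, 1))
(5, 0, R4, (0, 1))
(5, 0, R7, (1,))
(9, 0, R2, (0, 1))

bar 0: v0=G3 v1=G4 downbeat P8
bar 1: v0=F3 v1=C4 downbeat P5
bar 2: v0=G3 v1=F3 downbeat M2
bar 3: v0=F3 v1=A3 downbeat M3
bar 4: v0=G3 v1=B3 downbeat M3
bar 5: v0=E3 v1=F3 downbeat m2
bar 6: v0=F3 v1=A3 downbeat M3
bar 7: v0=E3 v1=B3 downbeat P5
bar 8: v0=F3 v1=D4 downbeat M6
bar 9: v0=G3 v1=G4 downbeat P8
  -> R2 @ bar 1 tick 0 v(0, 1): G3/G4 P8 -> F3/C4 P5 similar
  -> R3 @ bar 2 tick 0 v(0, 1): G3 above F3
  -> R4 @ bar 2 tick 0 v(0, 1): G3/F3 M2 untreated
  -> R3 @ bar 2 tick 1 v(0, 1): G3 above F3
  -> R3 @ bar 2 tick 2 v(0, 1): G3 above F3
  -> R3 @ bar 2 tick 3 v(0, 1): G3 above F3
  -> R4 @ bar 5 tick 0 v(0, 1): E3/F3 m2 untreated
  -> R7 @ bar 5 tick 0 v(1,): B3->F3 leap 6st
  -> R2 @ bar 9 tick 0 v(0, 1): F3/D4 M6 -> G3/G4 P8 similar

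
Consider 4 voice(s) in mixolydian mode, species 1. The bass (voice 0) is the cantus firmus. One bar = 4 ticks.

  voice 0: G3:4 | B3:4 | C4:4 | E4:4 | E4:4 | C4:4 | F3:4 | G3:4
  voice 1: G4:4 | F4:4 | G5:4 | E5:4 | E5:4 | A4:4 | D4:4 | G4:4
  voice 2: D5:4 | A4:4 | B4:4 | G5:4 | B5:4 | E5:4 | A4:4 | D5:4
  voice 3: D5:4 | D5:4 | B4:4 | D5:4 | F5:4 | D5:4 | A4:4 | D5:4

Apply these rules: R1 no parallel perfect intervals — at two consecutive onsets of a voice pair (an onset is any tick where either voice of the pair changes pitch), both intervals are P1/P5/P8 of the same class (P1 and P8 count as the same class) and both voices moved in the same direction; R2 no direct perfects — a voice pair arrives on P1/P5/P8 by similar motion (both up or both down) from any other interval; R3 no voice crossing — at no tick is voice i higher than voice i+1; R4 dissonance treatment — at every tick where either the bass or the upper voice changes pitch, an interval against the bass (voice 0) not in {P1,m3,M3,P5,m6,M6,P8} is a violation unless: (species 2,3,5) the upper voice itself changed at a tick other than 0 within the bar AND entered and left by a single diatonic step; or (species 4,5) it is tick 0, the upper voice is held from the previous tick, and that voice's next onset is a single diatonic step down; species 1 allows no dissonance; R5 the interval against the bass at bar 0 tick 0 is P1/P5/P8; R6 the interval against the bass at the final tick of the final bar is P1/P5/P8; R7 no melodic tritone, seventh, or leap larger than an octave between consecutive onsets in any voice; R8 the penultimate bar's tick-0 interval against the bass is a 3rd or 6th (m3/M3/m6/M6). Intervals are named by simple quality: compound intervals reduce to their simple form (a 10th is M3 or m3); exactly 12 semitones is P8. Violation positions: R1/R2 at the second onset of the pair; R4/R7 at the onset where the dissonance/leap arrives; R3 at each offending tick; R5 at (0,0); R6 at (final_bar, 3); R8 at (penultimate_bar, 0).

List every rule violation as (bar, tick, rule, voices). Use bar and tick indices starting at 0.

(1, 0, R4, (0, 1))
(1, 0, R4, (0, 2))
(2, 0, R2, (0, 1))
(2, 0, R3, (1, 2))
(2, 0, R4, (0, 2))
(2, 0, R4, (0, 3))
(2, 0, R7, (1,))
(2, 1, R3, (1, 2))
(2, 2, R3, (1, 2))
(2, 3, R3, (1, 2))
(3, 0, R3, (2, 3))
(3, 0, R4, (0, 3))
(3, 1, R3, (2, 3))
(3, 2, R3, (2, 3))
(3, 3, R3, (2, 3))
(4, 0, R3, (2, 3))
(4, 0, R4, (0, 3))
(4, 1, R3, (2, 3))
(4, 2, R3, (2, 3))
(4, 3, R3, (2, 3))
(5, 0, R1, (1, 2))
(5, 0, R3, (2, 3))
(5, 0, R4, (0, 3))
(5, 1, R3, (2, 3))
(5, 2, R3, (2, 3))
(5, 3, R3, (2, 3))
(6, 0, R1, (1, 2))
(6, 0, R2, (1, 3))
(6, 0, R2, (2, 3))
(7, 0, R1, (1, 2))
(7, 0, R1, (1, 3))
(7, 0, R1, (2, 3))
(7, 0, R2, (0, 1))
(7, 0, R2, (0, 2))
(7, 0, R2, (0, 3))

bar 0: v0=G3 v1=G4 v2=D5 v3=D5 downbeat P5
bar 1: v0=B3 v1=F4 v2=A4 v3=D5 downbeat m3
bar 2: v0=C4 v1=G5 v2=B4 v3=B4 downbeat M7
bar 3: v0=E4 v1=E5 v2=G5 v3=D5 downbeat m7
bar 4: v0=E4 v1=E5 v2=B5 v3=F5 downbeat m2
bar 5: v0=C4 v1=A4 v2=E5 v3=D5 downbeat M2
bar 6: v0=F3 v1=D4 v2=A4 v3=A4 downbeat M3
bar 7: v0=G3 v1=G4 v2=D5 v3=D5 downbeat P5
  -> R4 @ bar 1 tick 0 v(0, 1): B3/F4 TT untreated
  -> R4 @ bar 1 tick 0 v(0, 2): B3/A4 m7 untreated
  -> R2 @ bar 2 tick 0 v(0, 1): B3/F4 TT -> C4/G5 P5 similar
  -> R3 @ bar 2 tick 0 v(1, 2): G5 above B4
  -> R4 @ bar 2 tick 0 v(0, 2): C4/B4 M7 untreated
  -> R4 @ bar 2 tick 0 v(0, 3): C4/B4 M7 untreated
  -> R7 @ bar 2 tick 0 v(1,): F4->G5 leap 14st
  -> R3 @ bar 2 tick 1 v(1, 2): G5 above B4
  -> R3 @ bar 2 tick 2 v(1, 2): G5 above B4
  -> R3 @ bar 2 tick 3 v(1, 2): G5 above B4
  -> R3 @ bar 3 tick 0 v(2, 3): G5 above D5
  -> R4 @ bar 3 tick 0 v(0, 3): E4/D5 m7 untreated
  -> R3 @ bar 3 tick 1 v(2, 3): G5 above D5
  -> R3 @ bar 3 tick 2 v(2, 3): G5 above D5
  -> R3 @ bar 3 tick 3 v(2, 3): G5 above D5
  -> R3 @ bar 4 tick 0 v(2, 3): B5 above F5
  -> R4 @ bar 4 tick 0 v(0, 3): E4/F5 m2 untreated
  -> R3 @ bar 4 tick 1 v(2, 3): B5 above F5
  -> R3 @ bar 4 tick 2 v(2, 3): B5 above F5
  -> R3 @ bar 4 tick 3 v(2, 3): B5 above F5
  -> R1 @ bar 5 tick 0 v(1, 2): E5/B5 P5 -> A4/E5 P5 similar
  -> R3 @ bar 5 tick 0 v(2, 3): E5 above D5
  -> R4 @ bar 5 tick 0 v(0, 3): C4/D5 M2 untreated
  -> R3 @ bar 5 tick 1 v(2, 3): E5 above D5
  -> R3 @ bar 5 tick 2 v(2, 3): E5 above D5
  -> R3 @ bar 5 tick 3 v(2, 3): E5 above D5
  -> R1 @ bar 6 tick 0 v(1, 2): A4/E5 P5 -> D4/A4 P5 similar
  -> R2 @ bar 6 tick 0 v(1, 3): A4/D5 P4 -> D4/A4 P5 similar
  -> R2 @ bar 6 tick 0 v(2, 3): E5/D5 M2 -> A4/A4 P1 similar
  -> R1 @ bar 7 tick 0 v(1, 2): D4/A4 P5 -> G4/D5 P5 similar
  -> R1 @ bar 7 tick 0 v(1, 3): D4/A4 P5 -> G4/D5 P5 similar
  -> R1 @ bar 7 tick 0 v(2, 3): A4/A4 P1 -> D5/D5 P1 similar
  -> R2 @ bar 7 tick 0 v(0, 1): F3/D4 M6 -> G3/G4 P8 similar
  -> R2 @ bar 7 tick 0 v(0, 2): F3/A4 M3 -> G3/D5 P5 similar
  -> R2 @ bar 7 tick 0 v(0, 3): F3/A4 M3 -> G3/D5 P5 similar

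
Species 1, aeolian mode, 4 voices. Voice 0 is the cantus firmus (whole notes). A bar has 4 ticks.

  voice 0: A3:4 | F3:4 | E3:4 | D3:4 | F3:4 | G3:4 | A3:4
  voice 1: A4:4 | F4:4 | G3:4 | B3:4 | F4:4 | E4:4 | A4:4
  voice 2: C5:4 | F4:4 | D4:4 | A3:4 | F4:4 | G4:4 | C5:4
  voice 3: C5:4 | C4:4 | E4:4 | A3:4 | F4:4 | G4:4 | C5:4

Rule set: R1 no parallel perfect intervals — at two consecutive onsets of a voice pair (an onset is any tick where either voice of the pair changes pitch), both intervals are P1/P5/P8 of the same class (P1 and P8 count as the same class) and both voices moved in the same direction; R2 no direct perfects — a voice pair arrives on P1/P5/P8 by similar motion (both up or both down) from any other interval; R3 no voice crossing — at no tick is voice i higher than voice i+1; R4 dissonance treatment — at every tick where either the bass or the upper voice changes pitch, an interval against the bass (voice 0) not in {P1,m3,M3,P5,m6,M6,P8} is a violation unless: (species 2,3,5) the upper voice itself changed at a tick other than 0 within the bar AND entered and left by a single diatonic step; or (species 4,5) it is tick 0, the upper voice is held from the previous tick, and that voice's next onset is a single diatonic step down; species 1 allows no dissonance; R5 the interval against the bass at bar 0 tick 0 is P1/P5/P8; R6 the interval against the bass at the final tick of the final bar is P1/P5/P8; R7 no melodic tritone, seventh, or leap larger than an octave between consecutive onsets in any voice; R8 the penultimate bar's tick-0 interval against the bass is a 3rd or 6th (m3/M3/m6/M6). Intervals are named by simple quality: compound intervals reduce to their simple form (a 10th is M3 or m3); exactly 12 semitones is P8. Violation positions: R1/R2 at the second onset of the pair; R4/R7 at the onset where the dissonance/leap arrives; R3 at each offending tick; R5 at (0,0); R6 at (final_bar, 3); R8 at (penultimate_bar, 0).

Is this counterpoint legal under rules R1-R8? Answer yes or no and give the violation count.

No (36 violations)

bar 0: v0=A3 v1=A4 v2=C5 v3=C5 (m3)
bar 1: v0=F3 v1=F4 v2=F4 v3=C4 (P5)
bar 2: v0=E3 v1=G3 v2=D4 v3=E4 (P8)
bar 3: v0=D3 v1=B3 v2=A3 v3=A3 (P5)
bar 4: v0=F3 v1=F4 v2=F4 v3=F4 (P8)
bar 5: v0=G3 v1=E4 v2=G4 v3=G4 (P8)
bar 6: v0=A3 v1=A4 v2=C5 v3=C5 (m3)
  R5 @ bar0.0: opens on m3
  R5 @ bar0.0: opens on m3
  R1 @ bar1.0: A3/A4 P8 -> F3/F4 P8 similar
  R2 @ bar1.0: A3/C5 m3 -> F3/F4 P8 similar
  R2 @ bar1.0: A3/C5 m3 -> F3/C4 P5 similar
  R2 @ bar1.0: A4/C5 m3 -> F4/F4 P1 similar
  R3 @ bar1.0: F4 above C4
  R3 @ bar1.1: F4 above C4
  R3 @ bar1.2: F4 above C4
  R3 @ bar1.3: F4 above C4
  R2 @ bar2.0: F4/F4 P1 -> G3/D4 P5 similar
  R4 @ bar2.0: E3/D4 m7 untreated
  R7 @ bar2.0: F4->G3 leap 10st
  R2 @ bar3.0: E3/D4 m7 -> D3/A3 P5 similar
  R2 @ bar3.0: E3/E4 P8 -> D3/A3 P5 similar
  R2 @ bar3.0: D4/E4 M2 -> A3/A3 P1 similar
  R3 @ bar3.0: B3 above A3
  R3 @ bar3.1: B3 above A3
  R3 @ bar3.2: B3 above A3
  R3 @ bar3.3: B3 above A3
  R1 @ bar4.0: A3/A3 P1 -> F4/F4 P1 similar
  R2 @ bar4.0: D3/B3 M6 -> F3/F4 P8 similar
  R2 @ bar4.0: D3/A3 P5 -> F3/F4 P8 similar
  R2 @ bar4.0: D3/A3 P5 -> F3/F4 P8 similar
  R2 @ bar4.0: B3/A3 M2 -> F4/F4 P1 similar
  R2 @ bar4.0: B3/A3 M2 -> F4/F4 P1 similar
  R7 @ bar4.0: B3->F4 leap 6st
  R1 @ bar5.0: F3/F4 P8 -> G3/G4 P8 similar
  R1 @ bar5.0: F3/F4 P8 -> G3/G4 P8 similar
  R1 @ bar5.0: F4/F4 P1 -> G4/G4 P1 similar
  R8 @ bar5.0: penult P8 not 3rd/6th
  R8 @ bar5.0: penult P8 not 3rd/6th
  R1 @ bar6.0: G4/G4 P1 -> C5/C5 P1 similar
  R2 @ bar6.0: G3/E4 M6 -> A3/A4 P8 similar
  R6 @ bar6.3: closes on m3
  R6 @ bar6.3: closes on m3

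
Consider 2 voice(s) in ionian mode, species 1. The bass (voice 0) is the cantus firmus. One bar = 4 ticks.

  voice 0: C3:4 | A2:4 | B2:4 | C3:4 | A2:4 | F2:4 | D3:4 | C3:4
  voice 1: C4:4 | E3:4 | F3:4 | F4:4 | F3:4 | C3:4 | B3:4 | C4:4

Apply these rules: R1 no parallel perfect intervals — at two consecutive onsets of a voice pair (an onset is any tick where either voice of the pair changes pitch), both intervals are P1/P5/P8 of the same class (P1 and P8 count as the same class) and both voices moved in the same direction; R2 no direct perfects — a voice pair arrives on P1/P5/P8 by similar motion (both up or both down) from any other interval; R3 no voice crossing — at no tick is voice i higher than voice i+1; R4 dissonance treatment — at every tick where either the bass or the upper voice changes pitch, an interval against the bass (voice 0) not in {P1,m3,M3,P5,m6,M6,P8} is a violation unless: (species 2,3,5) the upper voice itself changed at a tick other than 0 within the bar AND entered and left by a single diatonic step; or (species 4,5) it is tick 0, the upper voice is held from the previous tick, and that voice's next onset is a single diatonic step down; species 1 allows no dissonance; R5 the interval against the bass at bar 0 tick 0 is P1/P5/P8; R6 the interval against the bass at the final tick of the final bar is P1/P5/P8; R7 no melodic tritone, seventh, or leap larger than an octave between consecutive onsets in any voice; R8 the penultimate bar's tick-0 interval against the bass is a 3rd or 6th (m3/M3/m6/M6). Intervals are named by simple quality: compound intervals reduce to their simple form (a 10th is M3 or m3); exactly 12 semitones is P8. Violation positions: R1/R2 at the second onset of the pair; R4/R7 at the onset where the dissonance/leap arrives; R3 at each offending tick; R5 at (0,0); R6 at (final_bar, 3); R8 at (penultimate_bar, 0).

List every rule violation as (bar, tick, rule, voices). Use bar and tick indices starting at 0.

(1, 0, R2, (0, 1))
(2, 0, R4, (0, 1))
(3, 0, R4, (0, 1))
(5, 0, R2, (0, 1))
(6, 0, R7, (1,))

bar 0: v0=C3 v1=C4 downbeat P8
bar 1: v0=A2 v1=E3 downbeat P5
bar 2: v0=B2 v1=F3 downbeat TT
bar 3: v0=C3 v1=F4 downbeat P4
bar 4: v0=A2 v1=F3 downbeat m6
bar 5: v0=F2 v1=C3 downbeat P5
bar 6: v0=D3 v1=B3 downbeat M6
bar 7: v0=C3 v1=C4 downbeat P8
  -> R2 @ bar 1 tick 0 v(0, 1): C3/C4 P8 -> A2/E3 P5 similar
  -> R4 @ bar 2 tick 0 v(0, 1): B2/F3 TT untreated
  -> R4 @ bar 3 tick 0 v(0, 1): C3/F4 P4 untreated
  -> R2 @ bar 5 tick 0 v(0, 1): A2/F3 m6 -> F2/C3 P5 similar
  -> R7 @ bar 6 tick 0 v(1,): C3->B3 leap 11st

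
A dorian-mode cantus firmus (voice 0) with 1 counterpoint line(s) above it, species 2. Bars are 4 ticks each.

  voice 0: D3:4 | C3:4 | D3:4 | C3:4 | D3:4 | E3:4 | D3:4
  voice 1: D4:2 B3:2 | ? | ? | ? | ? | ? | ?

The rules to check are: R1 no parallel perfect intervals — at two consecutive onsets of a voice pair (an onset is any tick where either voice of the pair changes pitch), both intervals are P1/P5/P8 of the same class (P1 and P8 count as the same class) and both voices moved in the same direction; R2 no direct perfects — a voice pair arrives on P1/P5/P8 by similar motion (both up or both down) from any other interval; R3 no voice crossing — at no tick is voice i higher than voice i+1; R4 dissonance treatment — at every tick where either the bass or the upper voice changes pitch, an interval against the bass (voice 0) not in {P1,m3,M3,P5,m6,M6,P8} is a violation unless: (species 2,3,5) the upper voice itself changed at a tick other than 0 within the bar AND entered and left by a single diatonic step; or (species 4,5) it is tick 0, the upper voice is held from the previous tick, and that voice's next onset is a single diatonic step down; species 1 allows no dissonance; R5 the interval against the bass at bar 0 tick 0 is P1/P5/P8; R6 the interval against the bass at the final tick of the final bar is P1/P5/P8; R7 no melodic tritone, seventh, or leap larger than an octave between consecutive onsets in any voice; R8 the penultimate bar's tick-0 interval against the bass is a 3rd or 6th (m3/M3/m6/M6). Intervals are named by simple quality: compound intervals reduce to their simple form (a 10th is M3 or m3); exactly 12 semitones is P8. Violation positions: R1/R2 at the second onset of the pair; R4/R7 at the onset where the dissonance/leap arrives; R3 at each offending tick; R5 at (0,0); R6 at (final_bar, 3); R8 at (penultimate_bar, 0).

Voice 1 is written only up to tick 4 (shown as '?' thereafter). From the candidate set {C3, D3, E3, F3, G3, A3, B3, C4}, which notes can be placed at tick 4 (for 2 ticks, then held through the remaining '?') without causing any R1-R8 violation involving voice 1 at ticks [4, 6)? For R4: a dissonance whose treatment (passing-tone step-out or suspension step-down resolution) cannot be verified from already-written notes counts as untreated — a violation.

C3: violates R2,R7
D3: violates R4
E3: legal
F3: violates R4,R7
G3: violates R2
A3: legal
B3: violates R4
C4: legal

{A3, C4, E3}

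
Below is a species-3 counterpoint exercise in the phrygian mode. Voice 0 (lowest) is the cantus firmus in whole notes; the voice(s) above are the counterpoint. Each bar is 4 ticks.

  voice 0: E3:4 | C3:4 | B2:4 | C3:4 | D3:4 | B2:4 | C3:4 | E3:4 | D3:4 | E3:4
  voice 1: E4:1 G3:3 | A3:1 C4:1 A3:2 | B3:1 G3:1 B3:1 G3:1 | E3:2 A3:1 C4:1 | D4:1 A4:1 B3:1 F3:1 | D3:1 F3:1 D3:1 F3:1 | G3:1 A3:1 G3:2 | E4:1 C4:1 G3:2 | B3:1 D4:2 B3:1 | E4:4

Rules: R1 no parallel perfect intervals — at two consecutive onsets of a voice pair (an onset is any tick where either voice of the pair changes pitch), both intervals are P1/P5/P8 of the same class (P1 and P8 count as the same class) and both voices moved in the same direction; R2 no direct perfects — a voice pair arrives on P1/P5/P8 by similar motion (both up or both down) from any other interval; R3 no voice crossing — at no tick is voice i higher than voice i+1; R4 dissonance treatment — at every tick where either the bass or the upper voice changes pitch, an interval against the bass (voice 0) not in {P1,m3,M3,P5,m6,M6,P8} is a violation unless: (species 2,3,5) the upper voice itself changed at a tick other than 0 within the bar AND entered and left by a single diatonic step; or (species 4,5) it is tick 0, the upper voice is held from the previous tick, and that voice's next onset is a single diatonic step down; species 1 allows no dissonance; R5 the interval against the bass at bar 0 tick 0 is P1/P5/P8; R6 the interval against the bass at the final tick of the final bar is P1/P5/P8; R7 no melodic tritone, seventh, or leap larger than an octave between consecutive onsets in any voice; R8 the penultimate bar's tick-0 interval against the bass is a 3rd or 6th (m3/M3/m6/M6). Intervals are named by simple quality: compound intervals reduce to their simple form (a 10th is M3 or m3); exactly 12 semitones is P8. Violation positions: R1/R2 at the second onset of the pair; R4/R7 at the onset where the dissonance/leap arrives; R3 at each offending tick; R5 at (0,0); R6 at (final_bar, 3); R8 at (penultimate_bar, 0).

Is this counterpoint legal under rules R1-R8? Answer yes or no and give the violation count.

bar 0: v0=E3 v1=E4 (P8)
bar 1: v0=C3 v1=A3 (M6)
bar 2: v0=B2 v1=B3 (P8)
bar 3: v0=C3 v1=E3 (M3)
bar 4: v0=D3 v1=D4 (P8)
bar 5: v0=B2 v1=D3 (m3)
bar 6: v0=C3 v1=G3 (P5)
bar 7: v0=E3 v1=E4 (P8)
bar 8: v0=D3 v1=B3 (M6)
bar 9: v0=E3 v1=E4 (P8)
  R1 @ bar4.0: C3/C4 P8 -> D3/D4 P8 similar
  R7 @ bar4.2: A4->B3 leap 10st
  R7 @ bar4.3: B3->F3 leap 6st
  R4 @ bar5.1: B2/F3 TT untreated
  R4 @ bar5.3: B2/F3 TT untreated
  R2 @ bar6.0: B2/F3 TT -> C3/G3 P5 similar
  R2 @ bar7.0: C3/G3 P5 -> E3/E4 P8 similar
  R2 @ bar9.0: D3/B3 M6 -> E3/E4 P8 similar

No (8 violations)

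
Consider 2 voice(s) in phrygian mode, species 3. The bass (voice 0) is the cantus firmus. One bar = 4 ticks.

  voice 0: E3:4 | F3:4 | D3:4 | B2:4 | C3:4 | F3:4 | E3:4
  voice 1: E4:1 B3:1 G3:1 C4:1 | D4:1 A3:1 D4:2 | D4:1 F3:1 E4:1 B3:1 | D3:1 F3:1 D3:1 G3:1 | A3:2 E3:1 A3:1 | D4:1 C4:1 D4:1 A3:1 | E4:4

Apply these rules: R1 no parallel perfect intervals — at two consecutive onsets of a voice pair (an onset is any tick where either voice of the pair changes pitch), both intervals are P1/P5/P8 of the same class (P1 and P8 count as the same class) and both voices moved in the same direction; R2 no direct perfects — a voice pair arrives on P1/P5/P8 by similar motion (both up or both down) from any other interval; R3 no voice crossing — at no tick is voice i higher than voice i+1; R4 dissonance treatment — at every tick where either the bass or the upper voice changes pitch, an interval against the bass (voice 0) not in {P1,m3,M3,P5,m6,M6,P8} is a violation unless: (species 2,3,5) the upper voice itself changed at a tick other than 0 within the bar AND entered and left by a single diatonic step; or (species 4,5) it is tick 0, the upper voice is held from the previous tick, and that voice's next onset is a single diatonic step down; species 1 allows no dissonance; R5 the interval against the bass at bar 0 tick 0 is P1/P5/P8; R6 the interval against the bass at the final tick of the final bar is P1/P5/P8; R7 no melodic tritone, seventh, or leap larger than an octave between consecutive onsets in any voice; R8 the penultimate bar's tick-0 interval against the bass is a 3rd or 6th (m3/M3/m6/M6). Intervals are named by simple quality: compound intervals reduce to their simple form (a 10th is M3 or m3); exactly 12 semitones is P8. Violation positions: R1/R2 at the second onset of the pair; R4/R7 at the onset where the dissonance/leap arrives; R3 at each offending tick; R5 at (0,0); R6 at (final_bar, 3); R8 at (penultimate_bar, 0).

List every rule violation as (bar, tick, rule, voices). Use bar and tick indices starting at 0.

(2, 2, R4, (0, 1))
(2, 2, R7, (1,))
(3, 1, R4, (0, 1))

bar 0: v0=E3 v1=E4 downbeat P8
bar 1: v0=F3 v1=D4 downbeat M6
bar 2: v0=D3 v1=D4 downbeat P8
bar 3: v0=B2 v1=D3 downbeat m3
bar 4: v0=C3 v1=A3 downbeat M6
bar 5: v0=F3 v1=D4 downbeat M6
bar 6: v0=E3 v1=E4 downbeat P8
  -> R4 @ bar 2 tick 2 v(0, 1): D3/E4 M2 untreated
  -> R7 @ bar 2 tick 2 v(1,): F3->E4 leap 11st
  -> R4 @ bar 3 tick 1 v(0, 1): B2/F3 TT untreated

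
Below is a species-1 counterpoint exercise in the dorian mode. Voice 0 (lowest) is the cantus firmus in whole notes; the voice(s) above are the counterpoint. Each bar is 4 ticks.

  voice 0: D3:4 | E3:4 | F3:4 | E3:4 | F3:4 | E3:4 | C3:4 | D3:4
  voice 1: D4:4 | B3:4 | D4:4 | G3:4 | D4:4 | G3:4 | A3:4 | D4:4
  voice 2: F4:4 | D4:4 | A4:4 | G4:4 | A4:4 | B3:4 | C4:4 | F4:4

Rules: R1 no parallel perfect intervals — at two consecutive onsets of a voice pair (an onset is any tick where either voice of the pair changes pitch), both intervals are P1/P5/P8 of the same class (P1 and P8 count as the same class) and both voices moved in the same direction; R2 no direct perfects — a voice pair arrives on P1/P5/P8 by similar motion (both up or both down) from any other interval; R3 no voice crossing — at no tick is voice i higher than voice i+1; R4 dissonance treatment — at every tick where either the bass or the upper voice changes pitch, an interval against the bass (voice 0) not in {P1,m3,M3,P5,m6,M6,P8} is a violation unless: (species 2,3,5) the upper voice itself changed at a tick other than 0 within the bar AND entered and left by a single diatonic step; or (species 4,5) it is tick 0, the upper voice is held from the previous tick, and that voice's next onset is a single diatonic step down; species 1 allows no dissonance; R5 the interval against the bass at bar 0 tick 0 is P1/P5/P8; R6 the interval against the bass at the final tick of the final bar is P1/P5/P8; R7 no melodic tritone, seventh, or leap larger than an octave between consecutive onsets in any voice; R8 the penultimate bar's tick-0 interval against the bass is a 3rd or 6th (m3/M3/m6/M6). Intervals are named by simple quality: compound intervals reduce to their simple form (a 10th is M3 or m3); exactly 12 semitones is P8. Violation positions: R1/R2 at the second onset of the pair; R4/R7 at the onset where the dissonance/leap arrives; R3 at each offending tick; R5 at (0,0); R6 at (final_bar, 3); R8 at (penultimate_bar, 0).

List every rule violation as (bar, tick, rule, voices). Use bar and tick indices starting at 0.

(0, 0, R5, (0, 2))
(1, 0, R4, (0, 2))
(2, 0, R2, (1, 2))
(3, 0, R2, (1, 2))
(4, 0, R2, (1, 2))
(5, 0, R2, (0, 2))
(5, 0, R7, (2,))
(6, 0, R8, (0, 2))
(7, 0, R2, (0, 1))
(7, 3, R6, (0, 2))

bar 0: v0=D3 v1=D4 v2=F4 downbeat m3
bar 1: v0=E3 v1=B3 v2=D4 downbeat m7
bar 2: v0=F3 v1=D4 v2=A4 downbeat M3
bar 3: v0=E3 v1=G3 v2=G4 downbeat m3
bar 4: v0=F3 v1=D4 v2=A4 downbeat M3
bar 5: v0=E3 v1=G3 v2=B3 downbeat P5
bar 6: v0=C3 v1=A3 v2=C4 downbeat P8
bar 7: v0=D3 v1=D4 v2=F4 downbeat m3
  -> R5 @ bar 0 tick 0 v(0, 2): opens on m3
  -> R4 @ bar 1 tick 0 v(0, 2): E3/D4 m7 untreated
  -> R2 @ bar 2 tick 0 v(1, 2): B3/D4 m3 -> D4/A4 P5 similar
  -> R2 @ bar 3 tick 0 v(1, 2): D4/A4 P5 -> G3/G4 P8 similar
  -> R2 @ bar 4 tick 0 v(1, 2): G3/G4 P8 -> D4/A4 P5 similar
  -> R2 @ bar 5 tick 0 v(0, 2): F3/A4 M3 -> E3/B3 P5 similar
  -> R7 @ bar 5 tick 0 v(2,): A4->B3 leap 10st
  -> R8 @ bar 6 tick 0 v(0, 2): penult P8 not 3rd/6th
  -> R2 @ bar 7 tick 0 v(0, 1): C3/A3 M6 -> D3/D4 P8 similar
  -> R6 @ bar 7 tick 3 v(0, 2): closes on m3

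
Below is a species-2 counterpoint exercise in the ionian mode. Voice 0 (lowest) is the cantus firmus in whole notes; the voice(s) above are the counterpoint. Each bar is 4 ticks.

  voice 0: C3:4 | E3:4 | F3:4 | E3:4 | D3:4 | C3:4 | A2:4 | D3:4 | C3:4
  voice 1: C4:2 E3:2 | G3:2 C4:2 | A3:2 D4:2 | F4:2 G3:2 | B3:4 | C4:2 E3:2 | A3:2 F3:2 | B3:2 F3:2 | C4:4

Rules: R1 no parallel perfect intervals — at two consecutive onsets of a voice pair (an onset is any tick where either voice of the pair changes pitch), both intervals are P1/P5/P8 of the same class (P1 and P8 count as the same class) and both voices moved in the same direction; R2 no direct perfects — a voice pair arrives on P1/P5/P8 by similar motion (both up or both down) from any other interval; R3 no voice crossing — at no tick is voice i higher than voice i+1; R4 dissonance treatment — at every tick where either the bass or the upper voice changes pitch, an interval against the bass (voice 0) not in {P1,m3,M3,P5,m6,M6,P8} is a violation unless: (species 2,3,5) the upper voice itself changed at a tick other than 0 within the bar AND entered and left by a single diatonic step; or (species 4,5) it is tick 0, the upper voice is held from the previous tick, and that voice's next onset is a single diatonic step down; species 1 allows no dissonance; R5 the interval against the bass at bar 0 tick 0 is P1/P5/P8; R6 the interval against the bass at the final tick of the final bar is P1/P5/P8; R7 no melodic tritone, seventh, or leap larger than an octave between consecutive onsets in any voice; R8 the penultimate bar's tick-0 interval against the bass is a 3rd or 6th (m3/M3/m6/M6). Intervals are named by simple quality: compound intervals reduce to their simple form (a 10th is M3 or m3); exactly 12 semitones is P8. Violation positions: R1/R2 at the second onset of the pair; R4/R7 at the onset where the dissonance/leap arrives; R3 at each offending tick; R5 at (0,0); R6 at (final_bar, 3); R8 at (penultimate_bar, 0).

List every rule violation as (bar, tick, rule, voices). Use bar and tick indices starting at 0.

(3, 0, R4, (0, 1))
(3, 2, R7, (1,))
(7, 0, R7, (1,))
(7, 2, R7, (1,))

bar 0: v0=C3 v1=C4 downbeat P8
bar 1: v0=E3 v1=G3 downbeat m3
bar 2: v0=F3 v1=A3 downbeat M3
bar 3: v0=E3 v1=F4 downbeat m2
bar 4: v0=D3 v1=B3 downbeat M6
bar 5: v0=C3 v1=C4 downbeat P8
bar 6: v0=A2 v1=A3 downbeat P8
bar 7: v0=D3 v1=B3 downbeat M6
bar 8: v0=C3 v1=C4 downbeat P8
  -> R4 @ bar 3 tick 0 v(0, 1): E3/F4 m2 untreated
  -> R7 @ bar 3 tick 2 v(1,): F4->G3 leap 10st
  -> R7 @ bar 7 tick 0 v(1,): F3->B3 leap 6st
  -> R7 @ bar 7 tick 2 v(1,): B3->F3 leap 6st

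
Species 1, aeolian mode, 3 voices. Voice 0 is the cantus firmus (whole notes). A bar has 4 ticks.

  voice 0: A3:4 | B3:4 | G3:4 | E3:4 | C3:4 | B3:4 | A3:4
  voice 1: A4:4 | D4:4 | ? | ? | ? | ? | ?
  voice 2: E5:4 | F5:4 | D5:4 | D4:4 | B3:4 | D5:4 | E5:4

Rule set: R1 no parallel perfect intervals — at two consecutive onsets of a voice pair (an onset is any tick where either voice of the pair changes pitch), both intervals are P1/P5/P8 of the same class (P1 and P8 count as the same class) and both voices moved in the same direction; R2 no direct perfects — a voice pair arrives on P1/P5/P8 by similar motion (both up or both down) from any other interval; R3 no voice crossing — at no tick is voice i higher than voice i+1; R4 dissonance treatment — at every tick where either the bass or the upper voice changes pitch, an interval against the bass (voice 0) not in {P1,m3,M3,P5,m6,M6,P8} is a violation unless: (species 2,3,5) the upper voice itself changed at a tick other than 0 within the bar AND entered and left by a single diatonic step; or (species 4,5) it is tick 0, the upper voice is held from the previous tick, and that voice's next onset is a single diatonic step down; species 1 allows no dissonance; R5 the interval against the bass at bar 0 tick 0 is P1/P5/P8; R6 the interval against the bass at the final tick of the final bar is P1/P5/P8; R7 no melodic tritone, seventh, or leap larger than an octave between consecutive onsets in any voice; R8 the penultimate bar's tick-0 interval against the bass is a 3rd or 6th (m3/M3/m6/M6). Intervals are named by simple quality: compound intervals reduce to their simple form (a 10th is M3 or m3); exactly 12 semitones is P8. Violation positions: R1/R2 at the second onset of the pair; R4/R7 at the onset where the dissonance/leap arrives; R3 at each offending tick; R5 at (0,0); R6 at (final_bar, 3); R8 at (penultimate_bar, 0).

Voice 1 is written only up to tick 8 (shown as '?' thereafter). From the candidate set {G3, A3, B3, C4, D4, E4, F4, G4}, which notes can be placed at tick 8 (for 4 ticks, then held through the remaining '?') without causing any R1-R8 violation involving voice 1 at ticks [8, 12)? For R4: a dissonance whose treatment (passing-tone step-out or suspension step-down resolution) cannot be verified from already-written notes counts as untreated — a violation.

{B3, D4, E4, G4}

G3: violates R2
A3: violates R4
B3: legal
C4: violates R4
D4: legal
E4: legal
F4: violates R4
G4: legal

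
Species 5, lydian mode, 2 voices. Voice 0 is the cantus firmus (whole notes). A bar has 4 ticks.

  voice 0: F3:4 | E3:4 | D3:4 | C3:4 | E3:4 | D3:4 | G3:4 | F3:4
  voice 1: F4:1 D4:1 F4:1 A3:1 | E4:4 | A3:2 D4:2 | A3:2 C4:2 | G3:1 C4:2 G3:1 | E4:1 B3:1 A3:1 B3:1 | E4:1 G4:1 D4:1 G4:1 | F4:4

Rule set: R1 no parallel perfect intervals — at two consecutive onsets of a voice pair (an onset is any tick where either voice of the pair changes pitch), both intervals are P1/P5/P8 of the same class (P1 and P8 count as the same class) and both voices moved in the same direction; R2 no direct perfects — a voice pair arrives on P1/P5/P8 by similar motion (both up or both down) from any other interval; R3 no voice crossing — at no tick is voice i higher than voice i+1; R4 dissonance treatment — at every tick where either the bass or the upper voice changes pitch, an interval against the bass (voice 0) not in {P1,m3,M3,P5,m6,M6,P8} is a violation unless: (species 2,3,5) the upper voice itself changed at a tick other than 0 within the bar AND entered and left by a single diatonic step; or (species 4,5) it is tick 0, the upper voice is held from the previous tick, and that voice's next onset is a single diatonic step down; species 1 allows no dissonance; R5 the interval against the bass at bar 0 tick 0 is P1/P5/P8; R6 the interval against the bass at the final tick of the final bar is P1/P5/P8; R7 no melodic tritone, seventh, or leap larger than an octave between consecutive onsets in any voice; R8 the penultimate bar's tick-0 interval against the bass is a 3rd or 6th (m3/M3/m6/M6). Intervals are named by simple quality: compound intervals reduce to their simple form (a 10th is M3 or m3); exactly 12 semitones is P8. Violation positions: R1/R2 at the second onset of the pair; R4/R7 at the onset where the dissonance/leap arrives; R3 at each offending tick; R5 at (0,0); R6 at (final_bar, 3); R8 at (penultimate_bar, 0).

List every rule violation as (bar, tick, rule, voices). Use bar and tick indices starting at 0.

(2, 0, R2, (0, 1))
(5, 0, R4, (0, 1))
(7, 0, R1, (0, 1))

bar 0: v0=F3 v1=F4 downbeat P8
bar 1: v0=E3 v1=E4 downbeat P8
bar 2: v0=D3 v1=A3 downbeat P5
bar 3: v0=C3 v1=A3 downbeat M6
bar 4: v0=E3 v1=G3 downbeat m3
bar 5: v0=D3 v1=E4 downbeat M2
bar 6: v0=G3 v1=E4 downbeat M6
bar 7: v0=F3 v1=F4 downbeat P8
  -> R2 @ bar 2 tick 0 v(0, 1): E3/E4 P8 -> D3/A3 P5 similar
  -> R4 @ bar 5 tick 0 v(0, 1): D3/E4 M2 untreated
  -> R1 @ bar 7 tick 0 v(0, 1): G3/G4 P8 -> F3/F4 P8 similar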